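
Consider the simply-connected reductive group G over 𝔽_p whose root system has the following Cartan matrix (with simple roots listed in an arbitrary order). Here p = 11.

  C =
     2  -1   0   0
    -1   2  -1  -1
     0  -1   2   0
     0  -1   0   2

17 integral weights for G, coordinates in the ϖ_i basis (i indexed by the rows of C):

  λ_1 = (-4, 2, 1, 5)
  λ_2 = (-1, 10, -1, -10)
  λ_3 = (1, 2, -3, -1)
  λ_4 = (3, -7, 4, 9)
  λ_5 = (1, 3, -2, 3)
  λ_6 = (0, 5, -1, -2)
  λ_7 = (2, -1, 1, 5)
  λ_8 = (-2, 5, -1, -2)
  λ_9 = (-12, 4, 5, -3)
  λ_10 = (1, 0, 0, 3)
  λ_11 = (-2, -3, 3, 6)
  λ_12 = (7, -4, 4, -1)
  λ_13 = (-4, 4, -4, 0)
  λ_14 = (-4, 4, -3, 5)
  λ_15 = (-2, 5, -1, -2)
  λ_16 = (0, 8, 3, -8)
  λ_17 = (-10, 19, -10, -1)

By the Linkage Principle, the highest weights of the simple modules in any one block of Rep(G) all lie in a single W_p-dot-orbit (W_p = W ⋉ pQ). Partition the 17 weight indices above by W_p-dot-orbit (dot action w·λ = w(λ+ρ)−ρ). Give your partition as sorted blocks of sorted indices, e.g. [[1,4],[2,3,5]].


D_4 Cartan matrix, 4 simple roots permuted; ρ=(1,1,1,1).

Ā_11 reps of the 17 weights (D_4, coords as presented):

  λ_1+ρ ↦ (3, 0, 2, 6);  λ_2+ρ ↦ (0, 0, 0, 9);  λ_3+ρ ↦ (2, 1, 2, 0);  λ_4+ρ ↦ (2, 1, 1, 4);  λ_5+ρ ↦ (2, 1, 1, 4);  λ_6+ρ ↦ (1, 4, 0, 1);  λ_7+ρ ↦ (3, 0, 2, 6);  λ_8+ρ ↦ (1, 4, 0, 1);  λ_9+ρ ↦ (3, 0, 2, 6);  λ_10+ρ ↦ (2, 1, 1, 4);  λ_11+ρ ↦ (2, 1, 1, 4);  λ_12+ρ ↦ (5, 0, 2, 3);  λ_13+ρ ↦ (2, 1, 2, 0);  λ_14+ρ ↦ (3, 0, 2, 6);  λ_15+ρ ↦ (1, 4, 0, 1);  λ_16+ρ ↦ (2, 1, 1, 4);  λ_17+ρ ↦ (0, 0, 0, 9)

The 17 indices split into 6 linkage classes (same alcove rep ⇔ same W_11-dot-orbit):

[[1, 7, 9, 14], [2, 17], [3, 13], [4, 5, 10, 11, 16], [6, 8, 15], [12]]


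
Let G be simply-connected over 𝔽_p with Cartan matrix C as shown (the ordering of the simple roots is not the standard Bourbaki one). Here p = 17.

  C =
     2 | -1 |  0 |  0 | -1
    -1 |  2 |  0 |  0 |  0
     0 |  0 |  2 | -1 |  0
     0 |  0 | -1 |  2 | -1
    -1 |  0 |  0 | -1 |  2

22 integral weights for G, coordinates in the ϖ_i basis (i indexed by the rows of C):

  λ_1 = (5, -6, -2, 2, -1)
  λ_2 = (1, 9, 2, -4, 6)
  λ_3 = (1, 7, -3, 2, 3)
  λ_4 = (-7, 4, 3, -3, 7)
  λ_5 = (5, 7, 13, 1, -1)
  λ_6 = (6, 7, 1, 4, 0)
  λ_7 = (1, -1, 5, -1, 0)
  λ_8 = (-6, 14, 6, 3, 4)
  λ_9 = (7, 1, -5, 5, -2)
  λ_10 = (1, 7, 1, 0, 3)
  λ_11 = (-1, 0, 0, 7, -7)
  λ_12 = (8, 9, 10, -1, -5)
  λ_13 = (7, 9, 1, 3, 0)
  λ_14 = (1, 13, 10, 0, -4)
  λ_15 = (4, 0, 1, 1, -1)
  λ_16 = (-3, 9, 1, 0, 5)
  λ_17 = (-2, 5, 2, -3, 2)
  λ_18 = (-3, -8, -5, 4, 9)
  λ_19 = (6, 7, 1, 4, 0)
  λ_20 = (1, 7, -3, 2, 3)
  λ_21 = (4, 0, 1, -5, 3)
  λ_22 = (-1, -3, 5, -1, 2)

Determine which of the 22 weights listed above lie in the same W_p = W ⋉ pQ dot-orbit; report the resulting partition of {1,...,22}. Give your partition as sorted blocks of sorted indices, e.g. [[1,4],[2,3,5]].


Cartan matrix: type A_5 (|W|=720); un-permuting the 5 rows.

Folding the 22 weights λ_j+ρ into Ā_17 (reps in the given 5-coord order):

  λ_1 → (1, 5, 1, 2, 0) · λ_2 → (2, 8, 2, 1, 4) · λ_3 → (2, 8, 2, 1, 4) · λ_4 → (5, 1, 2, 2, 0) · λ_5 → (1, 5, 1, 2, 0) · λ_6 → (7, 2, 4, 1, 1) · λ_7 → (2, 0, 6, 0, 1) · λ_8 → (5, 1, 2, 2, 0) · λ_9 → (7, 2, 4, 1, 1) · λ_10 → (2, 8, 2, 1, 4) · λ_11 → (1, 5, 1, 2, 0) · λ_12 → (5, 1, 2, 2, 0) · λ_13 → (7, 2, 4, 1, 1) · λ_14 → (1, 5, 1, 2, 0) · λ_15 → (5, 1, 2, 2, 0) · λ_16 → (2, 8, 2, 1, 4) · λ_17 → (1, 5, 1, 2, 0) · λ_18 → (7, 2, 4, 1, 1) · λ_19 → (7, 2, 4, 1, 1) · λ_20 → (2, 8, 2, 1, 4) · λ_21 → (5, 1, 2, 2, 0) · λ_22 → (2, 0, 6, 0, 1)

Grouping the 22 weights by Ā_17-representative: 5 linkage classes.

[[1, 5, 11, 14, 17], [2, 3, 10, 16, 20], [4, 8, 12, 15, 21], [6, 9, 13, 18, 19], [7, 22]]


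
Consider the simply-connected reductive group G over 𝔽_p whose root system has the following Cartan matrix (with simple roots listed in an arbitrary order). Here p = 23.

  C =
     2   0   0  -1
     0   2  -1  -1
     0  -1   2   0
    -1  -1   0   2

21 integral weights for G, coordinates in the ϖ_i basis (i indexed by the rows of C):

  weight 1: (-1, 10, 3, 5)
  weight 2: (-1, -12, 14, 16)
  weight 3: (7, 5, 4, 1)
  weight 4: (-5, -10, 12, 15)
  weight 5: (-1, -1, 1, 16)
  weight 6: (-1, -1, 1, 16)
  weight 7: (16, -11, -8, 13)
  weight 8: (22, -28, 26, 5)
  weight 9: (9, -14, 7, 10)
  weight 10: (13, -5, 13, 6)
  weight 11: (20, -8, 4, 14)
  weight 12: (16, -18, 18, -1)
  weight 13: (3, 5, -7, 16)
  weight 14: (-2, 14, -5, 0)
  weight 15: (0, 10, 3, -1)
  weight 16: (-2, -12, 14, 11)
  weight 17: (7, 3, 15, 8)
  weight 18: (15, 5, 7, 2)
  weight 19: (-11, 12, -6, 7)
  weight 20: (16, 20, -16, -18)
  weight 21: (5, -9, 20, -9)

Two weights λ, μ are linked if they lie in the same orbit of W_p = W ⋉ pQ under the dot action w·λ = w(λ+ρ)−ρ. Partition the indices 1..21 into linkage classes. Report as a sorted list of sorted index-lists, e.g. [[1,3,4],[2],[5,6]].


C ↔ A_4 under row/col permutation; |W(A_4)| = 120.

Ā_23 reps of the 21 weights (A_4, coords as presented):

  λ_1 → (0, 11, 4, 6) · λ_2 → (0, 11, 4, 6) · λ_3 → (8, 6, 5, 2) · λ_4 → (4, 9, 4, 3) · λ_5 → (0, 0, 2, 17) · λ_6 → (0, 0, 2, 17) · λ_7 → (6, 4, 2, 3) · λ_8 → (0, 0, 2, 17) · λ_9 → (8, 6, 5, 2) · λ_10 → (6, 4, 2, 3) · λ_11 → (8, 6, 5, 2) · λ_12 → (0, 0, 2, 17) · λ_13 → (0, 0, 2, 17) · λ_14 → (1, 11, 4, 0) · λ_15 → (1, 11, 4, 0) · λ_16 → (1, 11, 4, 0) · λ_17 → (6, 4, 2, 3) · λ_18 → (6, 4, 2, 3) · λ_19 → (8, 6, 5, 2) · λ_20 → (0, 11, 4, 6) · λ_21 → (8, 6, 5, 2)

Linkage partition of the 21 weights (6 classes, p=23):

[[1, 2, 20], [3, 9, 11, 19, 21], [4], [5, 6, 8, 12, 13], [7, 10, 17, 18], [14, 15, 16]]


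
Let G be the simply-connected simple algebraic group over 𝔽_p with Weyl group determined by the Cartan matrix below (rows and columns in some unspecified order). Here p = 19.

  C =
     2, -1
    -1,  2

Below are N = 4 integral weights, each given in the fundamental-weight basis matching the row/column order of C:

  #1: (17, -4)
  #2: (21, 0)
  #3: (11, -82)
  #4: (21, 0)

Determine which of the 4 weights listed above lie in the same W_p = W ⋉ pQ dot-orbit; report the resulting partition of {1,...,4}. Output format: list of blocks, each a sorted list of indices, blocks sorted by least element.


Root system A_2: the 2×2 matrix C matches after relabeling.

W_19-reps of the 4 weights in Ā_19 (same 2-coord order as C):

    1: (15, 3)
    2: (15, 3)
    3: (7, 7)
    4: (15, 3)

2 distinct reps among the 4 weights ⇒ 2 W_19-linkage classes:

[[1, 2, 4], [3]]


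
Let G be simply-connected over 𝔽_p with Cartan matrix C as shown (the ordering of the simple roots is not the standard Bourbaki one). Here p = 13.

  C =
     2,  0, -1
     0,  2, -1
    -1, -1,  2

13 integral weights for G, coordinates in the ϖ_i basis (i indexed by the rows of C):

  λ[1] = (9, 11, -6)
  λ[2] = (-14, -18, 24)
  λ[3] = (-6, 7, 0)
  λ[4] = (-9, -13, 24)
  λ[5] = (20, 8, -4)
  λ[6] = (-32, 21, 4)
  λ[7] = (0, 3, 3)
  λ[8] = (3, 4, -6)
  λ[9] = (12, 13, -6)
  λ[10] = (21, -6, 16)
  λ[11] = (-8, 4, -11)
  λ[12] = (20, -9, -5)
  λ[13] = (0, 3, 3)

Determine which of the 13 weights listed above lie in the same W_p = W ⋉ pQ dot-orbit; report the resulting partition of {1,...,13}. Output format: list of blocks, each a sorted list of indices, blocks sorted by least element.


Root system A_3: the 3×3 matrix C matches after relabeling.

Folding the 13 weights λ_j+ρ into Ā_13 (reps in the given 3-coord order):

  λ_1 → (1, 3, 5);  λ_2 → (4, 0, 1);  λ_3 → (1, 4, 4);  λ_4 → (4, 0, 1);  λ_5 → (1, 3, 4);  λ_6 → (1, 0, 4);  λ_7 → (1, 4, 4);  λ_8 → (1, 0, 4);  λ_9 → (1, 0, 4);  λ_10 → (1, 0, 4);  λ_11 → (1, 3, 5);  λ_12 → (1, 4, 4);  λ_13 → (1, 4, 4)

5 distinct reps among the 13 weights ⇒ 5 W_13-linkage classes:

[[1, 11], [2, 4], [3, 7, 12, 13], [5], [6, 8, 9, 10]]


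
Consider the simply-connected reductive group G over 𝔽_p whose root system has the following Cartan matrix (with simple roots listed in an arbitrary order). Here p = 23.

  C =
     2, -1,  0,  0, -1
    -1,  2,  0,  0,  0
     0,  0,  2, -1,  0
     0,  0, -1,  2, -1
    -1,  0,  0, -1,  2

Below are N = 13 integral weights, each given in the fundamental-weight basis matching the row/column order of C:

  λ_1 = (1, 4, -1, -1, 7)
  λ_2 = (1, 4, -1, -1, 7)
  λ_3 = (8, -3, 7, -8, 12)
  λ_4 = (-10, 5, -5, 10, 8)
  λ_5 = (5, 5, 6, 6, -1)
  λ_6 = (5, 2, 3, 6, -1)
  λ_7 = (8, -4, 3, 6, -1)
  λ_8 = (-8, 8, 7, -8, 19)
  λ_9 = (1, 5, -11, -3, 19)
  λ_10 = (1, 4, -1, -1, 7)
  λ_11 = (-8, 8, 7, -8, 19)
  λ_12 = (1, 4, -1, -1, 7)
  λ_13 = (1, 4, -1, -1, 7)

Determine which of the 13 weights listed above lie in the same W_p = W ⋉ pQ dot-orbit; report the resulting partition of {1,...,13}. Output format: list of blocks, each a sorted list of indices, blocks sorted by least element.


C ↔ A_5 under row/col permutation; |W(A_5)| = 720.

Folding the 13 weights λ_j+ρ into Ā_23 (reps in the given 5-coord order):

  1: (2, 5, 0, 0, 8);  2: (2, 5, 0, 0, 8);  3: (7, 2, 1, 7, 6);  4: (6, 3, 4, 7, 0);  5: (6, 3, 4, 7, 0);  6: (6, 3, 4, 7, 0);  7: (6, 3, 4, 7, 0);  8: (7, 2, 1, 7, 6);  9: (2, 1, 3, 7, 8);  10: (2, 5, 0, 0, 8);  11: (7, 2, 1, 7, 6);  12: (2, 5, 0, 0, 8);  13: (2, 5, 0, 0, 8)

Partition of {1..13} into 4 W_23-dot-orbits:

[[1, 2, 10, 12, 13], [3, 8, 11], [4, 5, 6, 7], [9]]


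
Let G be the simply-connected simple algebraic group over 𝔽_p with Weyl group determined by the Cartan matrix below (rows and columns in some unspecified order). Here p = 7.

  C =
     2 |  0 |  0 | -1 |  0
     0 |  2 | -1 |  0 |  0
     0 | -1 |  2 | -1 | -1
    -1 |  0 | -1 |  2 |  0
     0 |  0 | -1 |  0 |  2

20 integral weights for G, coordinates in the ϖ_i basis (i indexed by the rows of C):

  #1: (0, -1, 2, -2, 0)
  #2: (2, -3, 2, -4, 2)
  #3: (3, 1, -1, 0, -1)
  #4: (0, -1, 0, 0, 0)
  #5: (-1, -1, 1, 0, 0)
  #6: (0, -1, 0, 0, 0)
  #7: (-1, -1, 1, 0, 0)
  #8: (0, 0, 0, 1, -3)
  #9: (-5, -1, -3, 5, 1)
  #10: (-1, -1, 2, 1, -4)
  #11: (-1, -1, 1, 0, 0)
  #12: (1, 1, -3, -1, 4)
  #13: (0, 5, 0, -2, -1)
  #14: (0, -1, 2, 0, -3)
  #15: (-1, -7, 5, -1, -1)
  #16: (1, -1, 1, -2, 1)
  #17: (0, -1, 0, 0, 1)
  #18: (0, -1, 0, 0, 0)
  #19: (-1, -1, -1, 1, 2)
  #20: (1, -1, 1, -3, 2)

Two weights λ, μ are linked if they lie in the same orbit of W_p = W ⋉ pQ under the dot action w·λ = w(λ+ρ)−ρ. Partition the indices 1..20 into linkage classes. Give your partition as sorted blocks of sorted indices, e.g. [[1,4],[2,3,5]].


Root system D_5: the 5×5 matrix C matches after relabeling.

λ_j+ρ reflected into Ā_7 (⟨·,θ^∨⟩≤7); 5-tuples as given:

  [1] (0, 0, 2, 1, 1)
  [2] (0, 0, 2, 1, 1)
  [3] (4, 2, 0, 0, 0)
  [4] (1, 0, 1, 1, 1)
  [5] (0, 0, 2, 1, 1)
  [6] (1, 0, 1, 1, 1)
  [7] (0, 0, 2, 1, 1)
  [8] (1, 0, 1, 1, 1)
  [9] (4, 2, 0, 0, 0)
  [10] (0, 0, 0, 2, 3)
  [11] (0, 0, 2, 1, 1)
  [12] (0, 0, 0, 2, 3)
  [13] (0, 6, 0, 0, 0)
  [14] (1, 0, 1, 1, 2)
  [15] (0, 6, 0, 0, 0)
  [16] (1, 0, 1, 1, 2)
  [17] (1, 0, 1, 1, 2)
  [18] (1, 0, 1, 1, 1)
  [19] (0, 0, 0, 2, 3)
  [20] (0, 0, 0, 2, 3)

These 20 weights hit 6 W_7-dot-orbits; sizes (5, 2, 4, 4, 2, 3):

[[1, 2, 5, 7, 11], [3, 9], [4, 6, 8, 18], [10, 12, 19, 20], [13, 15], [14, 16, 17]]


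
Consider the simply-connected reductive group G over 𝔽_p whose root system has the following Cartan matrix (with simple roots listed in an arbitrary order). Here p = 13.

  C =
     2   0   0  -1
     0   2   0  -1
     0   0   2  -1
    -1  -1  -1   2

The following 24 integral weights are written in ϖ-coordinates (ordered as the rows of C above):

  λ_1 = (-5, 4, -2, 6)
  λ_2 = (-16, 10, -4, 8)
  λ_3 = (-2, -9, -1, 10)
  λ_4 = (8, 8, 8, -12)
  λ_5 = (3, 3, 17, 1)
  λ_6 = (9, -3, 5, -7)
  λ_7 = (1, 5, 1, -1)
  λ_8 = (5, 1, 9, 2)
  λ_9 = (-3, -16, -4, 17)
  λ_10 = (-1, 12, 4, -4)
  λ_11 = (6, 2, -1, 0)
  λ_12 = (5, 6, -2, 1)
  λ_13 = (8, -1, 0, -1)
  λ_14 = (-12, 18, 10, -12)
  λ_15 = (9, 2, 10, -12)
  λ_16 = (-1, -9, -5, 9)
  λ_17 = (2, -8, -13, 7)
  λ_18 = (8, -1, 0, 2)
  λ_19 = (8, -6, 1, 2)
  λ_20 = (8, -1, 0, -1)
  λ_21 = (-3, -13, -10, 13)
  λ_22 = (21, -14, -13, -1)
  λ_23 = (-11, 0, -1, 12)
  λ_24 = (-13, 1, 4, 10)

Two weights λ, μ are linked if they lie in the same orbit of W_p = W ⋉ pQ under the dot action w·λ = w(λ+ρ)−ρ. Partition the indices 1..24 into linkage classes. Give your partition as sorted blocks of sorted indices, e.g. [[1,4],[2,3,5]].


C ↔ D_4 under row/col permutation; |W(D_4)| = 192.

W_13-reps of the 24 weights in Ā_13 (same 4-coord order as C):

  [1] (4, 5, 1, 1);  [2] (2, 2, 2, 2);  [3] (1, 8, 0, 2);  [4] (2, 2, 2, 2);  [5] (2, 2, 2, 2);  [6] (2, 6, 2, 0);  [7] (2, 6, 2, 0);  [8] (2, 6, 2, 0);  [9] (1, 8, 0, 2);  [10] (1, 8, 0, 2);  [11] (7, 3, 0, 1);  [12] (4, 5, 1, 1);  [13] (9, 0, 1, 0);  [14] (2, 6, 2, 0);  [15] (1, 8, 0, 2);  [16] (2, 6, 2, 0);  [17] (7, 3, 0, 1);  [18] (9, 0, 1, 0);  [19] (7, 3, 0, 1);  [20] (9, 0, 1, 0);  [21] (7, 3, 0, 1);  [22] (9, 0, 1, 0);  [23] (9, 0, 1, 0);  [24] (7, 3, 0, 1)

These 24 weights hit 6 W_13-dot-orbits; sizes (2, 3, 4, 5, 5, 5):

[[1, 12], [2, 4, 5], [3, 9, 10, 15], [6, 7, 8, 14, 16], [11, 17, 19, 21, 24], [13, 18, 20, 22, 23]]


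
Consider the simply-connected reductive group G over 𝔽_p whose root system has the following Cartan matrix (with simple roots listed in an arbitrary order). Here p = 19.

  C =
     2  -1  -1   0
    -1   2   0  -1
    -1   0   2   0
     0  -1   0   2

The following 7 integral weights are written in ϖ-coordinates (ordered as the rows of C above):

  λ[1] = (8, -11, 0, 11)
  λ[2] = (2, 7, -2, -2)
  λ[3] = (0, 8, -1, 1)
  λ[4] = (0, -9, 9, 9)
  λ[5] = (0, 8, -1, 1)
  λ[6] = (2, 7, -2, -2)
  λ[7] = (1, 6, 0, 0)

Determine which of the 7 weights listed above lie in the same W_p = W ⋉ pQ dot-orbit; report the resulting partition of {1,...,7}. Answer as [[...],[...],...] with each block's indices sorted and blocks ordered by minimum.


A_4 Cartan matrix, 4 simple roots permuted; ρ=(1,1,1,1).

Alcove-folded reps (p=19, 7 weights, presented ϖ-order):

  [1] (1, 9, 0, 2);  [2] (2, 7, 1, 1);  [3] (1, 9, 0, 2);  [4] (7, 1, 3, 2);  [5] (1, 9, 0, 2);  [6] (2, 7, 1, 1);  [7] (2, 7, 1, 1)

3 distinct reps among the 7 weights ⇒ 3 W_19-linkage classes:

[[1, 3, 5], [2, 6, 7], [4]]


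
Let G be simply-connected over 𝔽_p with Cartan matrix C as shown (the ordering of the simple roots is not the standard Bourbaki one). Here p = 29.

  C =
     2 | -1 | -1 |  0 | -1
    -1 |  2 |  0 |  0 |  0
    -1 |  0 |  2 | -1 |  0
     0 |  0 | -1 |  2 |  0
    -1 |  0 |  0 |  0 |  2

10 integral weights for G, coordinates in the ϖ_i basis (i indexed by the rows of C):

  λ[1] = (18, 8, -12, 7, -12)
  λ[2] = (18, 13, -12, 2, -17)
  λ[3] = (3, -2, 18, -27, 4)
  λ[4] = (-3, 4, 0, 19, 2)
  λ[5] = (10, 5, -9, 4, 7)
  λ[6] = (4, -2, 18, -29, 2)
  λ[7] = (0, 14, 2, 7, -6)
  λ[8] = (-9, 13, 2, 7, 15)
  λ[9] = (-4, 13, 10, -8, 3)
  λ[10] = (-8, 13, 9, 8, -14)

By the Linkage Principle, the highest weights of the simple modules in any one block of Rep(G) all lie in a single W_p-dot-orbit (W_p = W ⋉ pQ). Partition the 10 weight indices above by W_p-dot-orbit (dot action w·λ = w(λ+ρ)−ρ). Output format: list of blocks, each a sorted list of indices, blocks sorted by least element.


D_5 Cartan matrix, 5 simple roots permuted; ρ=(1,1,1,1,1).

λ_j+ρ reflected into Ā_29 (⟨·,θ^∨⟩≤29); 5-tuples as given:

  λ_1 → (3, 6, 1, 3, 8);  λ_2 → (3, 6, 1, 3, 8);  λ_3 → (1, 3, 1, 19, 1);  λ_4 → (1, 3, 1, 19, 1);  λ_5 → (3, 6, 1, 3, 8);  λ_6 → (1, 3, 1, 19, 1);  λ_7 → (3, 11, 1, 7, 1);  λ_8 → (3, 6, 1, 3, 8);  λ_9 → (3, 11, 1, 7, 1);  λ_10 → (3, 3, 6, 1, 4)

Linkage partition of the 10 weights (4 classes, p=29):

[[1, 2, 5, 8], [3, 4, 6], [7, 9], [10]]


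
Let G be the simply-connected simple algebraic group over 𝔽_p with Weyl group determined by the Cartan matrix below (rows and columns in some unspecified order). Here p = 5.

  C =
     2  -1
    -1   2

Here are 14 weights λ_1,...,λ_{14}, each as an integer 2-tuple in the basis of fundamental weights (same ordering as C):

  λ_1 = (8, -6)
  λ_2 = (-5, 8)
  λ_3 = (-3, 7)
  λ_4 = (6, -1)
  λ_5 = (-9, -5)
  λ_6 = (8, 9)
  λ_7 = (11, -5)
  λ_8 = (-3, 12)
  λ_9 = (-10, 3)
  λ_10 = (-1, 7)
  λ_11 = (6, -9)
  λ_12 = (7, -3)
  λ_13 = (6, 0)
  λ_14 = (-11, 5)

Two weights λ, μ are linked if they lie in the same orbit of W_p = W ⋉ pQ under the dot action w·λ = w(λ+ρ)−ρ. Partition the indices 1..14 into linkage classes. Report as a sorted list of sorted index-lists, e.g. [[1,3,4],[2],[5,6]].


Cartan matrix: type A_2 (|W|=6); un-permuting the 2 rows.

Each λ_j+ρ reduced to Ā_5; 2-tuples below use C's row order:

    λ_1+ρ ↦ (0, 1)
    λ_2+ρ ↦ (0, 1)
    λ_3+ρ ↦ (1, 2)
    λ_4+ρ ↦ (3, 2)
    λ_5+ρ ↦ (1, 2)
    λ_6+ρ ↦ (0, 1)
    λ_7+ρ ↦ (2, 1)
    λ_8+ρ ↦ (2, 2)
    λ_9+ρ ↦ (0, 1)
    λ_10+ρ ↦ (3, 2)
    λ_11+ρ ↦ (2, 2)
    λ_12+ρ ↦ (2, 1)
    λ_13+ρ ↦ (2, 2)
    λ_14+ρ ↦ (0, 1)

The 14 indices split into 5 linkage classes (same alcove rep ⇔ same W_5-dot-orbit):

[[1, 2, 6, 9, 14], [3, 5], [4, 10], [7, 12], [8, 11, 13]]


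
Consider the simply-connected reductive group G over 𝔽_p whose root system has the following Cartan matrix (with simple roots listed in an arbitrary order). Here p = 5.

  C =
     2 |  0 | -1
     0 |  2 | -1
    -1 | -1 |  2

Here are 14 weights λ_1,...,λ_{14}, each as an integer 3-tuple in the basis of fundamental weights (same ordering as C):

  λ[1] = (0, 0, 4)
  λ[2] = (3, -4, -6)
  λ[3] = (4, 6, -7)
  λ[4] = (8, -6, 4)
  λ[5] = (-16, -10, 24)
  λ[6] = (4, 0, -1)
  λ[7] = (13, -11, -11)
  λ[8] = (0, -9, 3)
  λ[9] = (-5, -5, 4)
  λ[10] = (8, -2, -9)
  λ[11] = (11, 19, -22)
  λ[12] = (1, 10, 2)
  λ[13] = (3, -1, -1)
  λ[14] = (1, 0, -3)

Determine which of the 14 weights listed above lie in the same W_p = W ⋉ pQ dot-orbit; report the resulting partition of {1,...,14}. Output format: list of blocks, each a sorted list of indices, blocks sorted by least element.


Root system A_3: the 3×3 matrix C matches after relabeling.

λ_j+ρ reflected into Ā_5 (⟨·,θ^∨⟩≤5); 3-tuples as given:

    λ_1 → (1, 1, 3)
    λ_2 → (0, 1, 1)
    λ_3 → (1, 1, 3)
    λ_4 → (4, 0, 0)
    λ_5 → (4, 0, 0)
    λ_6 → (4, 0, 0)
    λ_7 → (4, 0, 0)
    λ_8 → (0, 1, 1)
    λ_9 → (1, 1, 3)
    λ_10 → (1, 1, 3)
    λ_11 → (1, 1, 3)
    λ_12 → (0, 1, 1)
    λ_13 → (4, 0, 0)
    λ_14 → (0, 1, 1)

Linkage partition of the 14 weights (3 classes, p=5):

[[1, 3, 9, 10, 11], [2, 8, 12, 14], [4, 5, 6, 7, 13]]


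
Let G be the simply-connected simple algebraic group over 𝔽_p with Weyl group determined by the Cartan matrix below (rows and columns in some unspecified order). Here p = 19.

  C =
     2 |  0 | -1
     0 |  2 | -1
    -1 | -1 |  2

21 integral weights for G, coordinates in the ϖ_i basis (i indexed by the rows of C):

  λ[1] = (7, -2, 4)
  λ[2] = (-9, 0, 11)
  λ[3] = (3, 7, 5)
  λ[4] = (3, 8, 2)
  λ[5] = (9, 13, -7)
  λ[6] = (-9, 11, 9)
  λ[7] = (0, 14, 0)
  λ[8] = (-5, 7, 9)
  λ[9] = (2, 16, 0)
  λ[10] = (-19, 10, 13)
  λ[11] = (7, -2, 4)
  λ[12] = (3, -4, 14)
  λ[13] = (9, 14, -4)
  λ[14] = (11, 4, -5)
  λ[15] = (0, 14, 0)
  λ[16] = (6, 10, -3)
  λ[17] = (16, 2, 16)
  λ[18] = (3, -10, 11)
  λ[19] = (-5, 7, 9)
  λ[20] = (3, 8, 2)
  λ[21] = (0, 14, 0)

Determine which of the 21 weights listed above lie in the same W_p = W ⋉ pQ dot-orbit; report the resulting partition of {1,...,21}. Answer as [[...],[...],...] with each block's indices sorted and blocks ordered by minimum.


C ↔ A_3 under row/col permutation; |W(A_3)| = 24.

λ_j+ρ reflected into Ā_19 (⟨·,θ^∨⟩≤19); 3-tuples as given:

  [1] (8, 1, 4) · [2] (8, 1, 4) · [3] (4, 8, 6) · [4] (4, 9, 3) · [5] (4, 8, 6) · [6] (5, 9, 2) · [7] (1, 15, 1) · [8] (4, 8, 6) · [9] (1, 15, 1) · [10] (8, 1, 4) · [11] (8, 1, 4) · [12] (4, 3, 12) · [13] (4, 9, 3) · [14] (8, 1, 4) · [15] (1, 15, 1) · [16] (5, 9, 2) · [17] (1, 15, 1) · [18] (4, 9, 3) · [19] (4, 8, 6) · [20] (4, 9, 3) · [21] (1, 15, 1)

The 21 indices split into 6 linkage classes (same alcove rep ⇔ same W_19-dot-orbit):

[[1, 2, 10, 11, 14], [3, 5, 8, 19], [4, 13, 18, 20], [6, 16], [7, 9, 15, 17, 21], [12]]


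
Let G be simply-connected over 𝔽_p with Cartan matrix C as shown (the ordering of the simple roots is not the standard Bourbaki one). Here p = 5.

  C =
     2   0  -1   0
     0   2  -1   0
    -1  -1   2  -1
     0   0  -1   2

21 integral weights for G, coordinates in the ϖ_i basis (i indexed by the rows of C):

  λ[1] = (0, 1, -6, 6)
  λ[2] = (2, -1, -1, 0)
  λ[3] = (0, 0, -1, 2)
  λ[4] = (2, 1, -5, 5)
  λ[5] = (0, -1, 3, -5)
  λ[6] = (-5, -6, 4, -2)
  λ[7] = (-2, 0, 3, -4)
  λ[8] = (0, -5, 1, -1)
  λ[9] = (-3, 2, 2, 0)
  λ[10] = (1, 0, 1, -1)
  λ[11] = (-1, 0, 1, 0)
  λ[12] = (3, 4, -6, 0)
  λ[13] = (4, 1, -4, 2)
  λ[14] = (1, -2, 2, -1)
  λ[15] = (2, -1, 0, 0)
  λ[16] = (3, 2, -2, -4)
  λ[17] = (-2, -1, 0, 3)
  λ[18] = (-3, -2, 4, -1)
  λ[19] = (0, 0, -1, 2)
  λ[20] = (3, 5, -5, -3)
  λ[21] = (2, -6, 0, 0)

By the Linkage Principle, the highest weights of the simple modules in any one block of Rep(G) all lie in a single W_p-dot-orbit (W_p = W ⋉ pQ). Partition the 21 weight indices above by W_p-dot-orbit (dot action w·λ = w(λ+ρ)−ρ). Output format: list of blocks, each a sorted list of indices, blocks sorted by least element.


Cartan matrix: type D_4 (|W|=192); un-permuting the 4 rows.

W_5-reps of the 21 weights in Ā_5 (same 4-coord order as C):

  λ_1+ρ ↦ (2, 1, 0, 0);  λ_2+ρ ↦ (3, 0, 0, 1);  λ_3+ρ ↦ (1, 1, 0, 3);  λ_4+ρ ↦ (0, 1, 1, 1);  λ_5+ρ ↦ (1, 0, 0, 4);  λ_6+ρ ↦ (1, 0, 0, 4);  λ_7+ρ ↦ (1, 1, 0, 3);  λ_8+ρ ↦ (0, 1, 1, 1);  λ_9+ρ ↦ (0, 1, 1, 1);  λ_10+ρ ↦ (2, 1, 0, 0);  λ_11+ρ ↦ (0, 1, 1, 1);  λ_12+ρ ↦ (1, 0, 0, 4);  λ_13+ρ ↦ (2, 1, 0, 0);  λ_14+ρ ↦ (2, 1, 0, 0);  λ_15+ρ ↦ (3, 0, 0, 1);  λ_16+ρ ↦ (0, 1, 1, 1);  λ_17+ρ ↦ (1, 0, 0, 4);  λ_18+ρ ↦ (2, 1, 0, 0);  λ_19+ρ ↦ (1, 1, 0, 3);  λ_20+ρ ↦ (1, 1, 0, 3);  λ_21+ρ ↦ (1, 1, 0, 3)

These 21 weights hit 5 W_5-dot-orbits; sizes (5, 2, 5, 5, 4):

[[1, 10, 13, 14, 18], [2, 15], [3, 7, 19, 20, 21], [4, 8, 9, 11, 16], [5, 6, 12, 17]]


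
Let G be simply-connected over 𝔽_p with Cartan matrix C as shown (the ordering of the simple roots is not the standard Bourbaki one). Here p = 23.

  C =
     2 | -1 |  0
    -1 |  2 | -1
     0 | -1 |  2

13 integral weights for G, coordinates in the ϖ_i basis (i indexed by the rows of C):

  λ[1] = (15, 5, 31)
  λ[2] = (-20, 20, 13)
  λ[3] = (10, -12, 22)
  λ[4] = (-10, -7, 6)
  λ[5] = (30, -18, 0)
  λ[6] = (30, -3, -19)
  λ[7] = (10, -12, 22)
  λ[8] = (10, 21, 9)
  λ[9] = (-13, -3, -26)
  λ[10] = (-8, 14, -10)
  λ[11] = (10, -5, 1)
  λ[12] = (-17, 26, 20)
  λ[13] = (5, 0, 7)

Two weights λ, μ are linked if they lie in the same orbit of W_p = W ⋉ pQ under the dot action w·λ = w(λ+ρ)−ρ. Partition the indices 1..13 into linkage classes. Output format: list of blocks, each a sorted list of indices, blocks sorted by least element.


A_3 Cartan matrix, 3 simple roots permuted; ρ=(1,1,1).

W_23-reps of the 13 weights in Ā_23 (same 3-coord order as C):

  λ_1+ρ ↦ (6, 1, 8)
  λ_2+ρ ↦ (7, 2, 2)
  λ_3+ρ ↦ (0, 11, 12)
  λ_4+ρ ↦ (6, 1, 8)
  λ_5+ρ ↦ (6, 1, 8)
  λ_6+ρ ↦ (3, 12, 6)
  λ_7+ρ ↦ (0, 11, 12)
  λ_8+ρ ↦ (9, 3, 10)
  λ_9+ρ ↦ (7, 2, 2)
  λ_10+ρ ↦ (6, 1, 8)
  λ_11+ρ ↦ (7, 2, 2)
  λ_12+ρ ↦ (7, 2, 2)
  λ_13+ρ ↦ (6, 1, 8)

Grouping the 13 weights by Ā_23-representative: 5 linkage classes.

[[1, 4, 5, 10, 13], [2, 9, 11, 12], [3, 7], [6], [8]]


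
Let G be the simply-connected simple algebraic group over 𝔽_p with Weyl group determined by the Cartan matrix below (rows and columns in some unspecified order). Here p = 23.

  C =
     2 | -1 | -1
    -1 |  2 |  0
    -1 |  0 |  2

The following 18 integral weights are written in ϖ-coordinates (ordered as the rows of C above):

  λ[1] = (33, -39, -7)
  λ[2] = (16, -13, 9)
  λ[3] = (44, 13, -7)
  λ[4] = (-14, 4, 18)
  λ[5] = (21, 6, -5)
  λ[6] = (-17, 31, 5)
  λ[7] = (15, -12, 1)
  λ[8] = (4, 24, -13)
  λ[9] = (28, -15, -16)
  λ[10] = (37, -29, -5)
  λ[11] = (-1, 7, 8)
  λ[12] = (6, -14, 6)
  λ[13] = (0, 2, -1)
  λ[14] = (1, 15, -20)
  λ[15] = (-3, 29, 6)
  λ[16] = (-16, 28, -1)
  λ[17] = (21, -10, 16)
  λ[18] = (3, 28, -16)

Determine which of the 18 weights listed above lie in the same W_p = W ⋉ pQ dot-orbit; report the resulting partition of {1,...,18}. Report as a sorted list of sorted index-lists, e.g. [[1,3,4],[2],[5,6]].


Cartan matrix: type A_3 (|W|=24); un-permuting the 3 rows.

Folding the 18 weights λ_j+ρ into Ā_23 (reps in the given 3-coord order):

  λ_1 → (5, 8, 6)
  λ_2 → (5, 8, 6)
  λ_3 → (6, 7, 1)
  λ_4 → (5, 8, 6)
  λ_5 → (16, 1, 2)
  λ_6 → (6, 7, 1)
  λ_7 → (5, 11, 2)
  λ_8 → (5, 11, 2)
  λ_9 → (0, 8, 9)
  λ_10 → (5, 8, 6)
  λ_11 → (0, 8, 9)
  λ_12 → (6, 7, 1)
  λ_13 → (1, 3, 0)
  λ_14 → (16, 1, 2)
  λ_15 → (5, 11, 2)
  λ_16 → (0, 8, 9)
  λ_17 → (6, 7, 1)
  λ_18 → (5, 8, 6)

Linkage partition of the 18 weights (6 classes, p=23):

[[1, 2, 4, 10, 18], [3, 6, 12, 17], [5, 14], [7, 8, 15], [9, 11, 16], [13]]


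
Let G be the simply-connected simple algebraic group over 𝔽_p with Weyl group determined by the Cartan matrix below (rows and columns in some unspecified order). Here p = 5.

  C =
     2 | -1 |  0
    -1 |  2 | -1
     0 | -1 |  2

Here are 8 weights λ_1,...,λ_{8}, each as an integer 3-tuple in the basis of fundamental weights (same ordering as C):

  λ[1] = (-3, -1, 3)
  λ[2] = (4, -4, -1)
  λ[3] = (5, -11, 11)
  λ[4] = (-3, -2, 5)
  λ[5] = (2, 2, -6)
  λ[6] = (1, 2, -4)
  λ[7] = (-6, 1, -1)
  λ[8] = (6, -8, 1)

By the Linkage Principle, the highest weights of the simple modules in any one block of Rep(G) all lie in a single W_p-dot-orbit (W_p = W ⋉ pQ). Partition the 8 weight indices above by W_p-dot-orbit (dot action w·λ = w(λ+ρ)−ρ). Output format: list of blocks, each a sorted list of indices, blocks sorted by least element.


Root system A_3: the 3×3 matrix C matches after relabeling.

Each λ_j+ρ reduced to Ā_5; 3-tuples below use C's row order:

  λ_1+ρ ↦ (0, 2, 2)
  λ_2+ρ ↦ (2, 0, 3)
  λ_3+ρ ↦ (0, 2, 2)
  λ_4+ρ ↦ (0, 2, 2)
  λ_5+ρ ↦ (0, 2, 2)
  λ_6+ρ ↦ (2, 0, 3)
  λ_7+ρ ↦ (2, 0, 3)
  λ_8+ρ ↦ (2, 0, 3)

The 8 indices split into 2 linkage classes (same alcove rep ⇔ same W_5-dot-orbit):

[[1, 3, 4, 5], [2, 6, 7, 8]]


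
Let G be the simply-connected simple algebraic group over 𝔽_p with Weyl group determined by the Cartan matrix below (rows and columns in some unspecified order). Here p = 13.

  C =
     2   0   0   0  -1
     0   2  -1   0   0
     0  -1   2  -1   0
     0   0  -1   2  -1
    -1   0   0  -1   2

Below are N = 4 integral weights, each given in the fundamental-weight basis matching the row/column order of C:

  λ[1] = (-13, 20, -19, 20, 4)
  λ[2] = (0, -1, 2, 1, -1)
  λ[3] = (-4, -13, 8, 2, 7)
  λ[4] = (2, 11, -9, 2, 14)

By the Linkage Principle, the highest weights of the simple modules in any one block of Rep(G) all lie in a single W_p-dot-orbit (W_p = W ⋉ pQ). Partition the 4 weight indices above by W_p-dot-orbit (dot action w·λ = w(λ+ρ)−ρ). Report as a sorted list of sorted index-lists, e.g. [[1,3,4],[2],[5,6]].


Root system A_5: the 5×5 matrix C matches after relabeling.

λ_j+ρ reflected into Ā_13 (⟨·,θ^∨⟩≤13); 5-tuples as given:

  1: (4, 2, 3, 0, 1);  2: (1, 0, 3, 2, 0);  3: (4, 2, 3, 0, 1);  4: (4, 2, 3, 0, 1)

2 distinct reps among the 4 weights ⇒ 2 W_13-linkage classes:

[[1, 3, 4], [2]]


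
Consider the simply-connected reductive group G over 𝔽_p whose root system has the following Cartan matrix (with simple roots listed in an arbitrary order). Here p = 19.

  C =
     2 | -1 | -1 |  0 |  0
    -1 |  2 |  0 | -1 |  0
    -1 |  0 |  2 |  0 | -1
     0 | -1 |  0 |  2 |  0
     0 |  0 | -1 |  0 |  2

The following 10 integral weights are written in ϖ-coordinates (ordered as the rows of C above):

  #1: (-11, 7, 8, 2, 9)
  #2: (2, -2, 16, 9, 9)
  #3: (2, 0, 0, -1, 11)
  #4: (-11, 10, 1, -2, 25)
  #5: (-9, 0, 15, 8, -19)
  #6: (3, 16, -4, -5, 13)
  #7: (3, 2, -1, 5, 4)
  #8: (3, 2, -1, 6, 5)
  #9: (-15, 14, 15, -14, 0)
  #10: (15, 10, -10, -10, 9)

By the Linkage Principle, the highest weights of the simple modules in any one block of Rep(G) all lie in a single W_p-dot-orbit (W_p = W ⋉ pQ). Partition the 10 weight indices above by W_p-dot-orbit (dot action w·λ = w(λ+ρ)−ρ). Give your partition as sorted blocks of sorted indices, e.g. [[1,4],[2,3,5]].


Root system A_5: the 5×5 matrix C matches after relabeling.

Each λ_j+ρ reduced to Ā_19; 5-tuples below use C's row order:

  [1] (7, 2, 1, 0, 8)
  [2] (7, 2, 1, 0, 8)
  [3] (3, 1, 1, 0, 12)
  [4] (7, 2, 1, 0, 8)
  [5] (7, 2, 1, 0, 8)
  [6] (1, 4, 1, 9, 2)
  [7] (4, 3, 0, 6, 5)
  [8] (4, 3, 0, 6, 5)
  [9] (2, 12, 2, 1, 1)
  [10] (7, 2, 1, 0, 8)

Linkage partition of the 10 weights (5 classes, p=19):

[[1, 2, 4, 5, 10], [3], [6], [7, 8], [9]]


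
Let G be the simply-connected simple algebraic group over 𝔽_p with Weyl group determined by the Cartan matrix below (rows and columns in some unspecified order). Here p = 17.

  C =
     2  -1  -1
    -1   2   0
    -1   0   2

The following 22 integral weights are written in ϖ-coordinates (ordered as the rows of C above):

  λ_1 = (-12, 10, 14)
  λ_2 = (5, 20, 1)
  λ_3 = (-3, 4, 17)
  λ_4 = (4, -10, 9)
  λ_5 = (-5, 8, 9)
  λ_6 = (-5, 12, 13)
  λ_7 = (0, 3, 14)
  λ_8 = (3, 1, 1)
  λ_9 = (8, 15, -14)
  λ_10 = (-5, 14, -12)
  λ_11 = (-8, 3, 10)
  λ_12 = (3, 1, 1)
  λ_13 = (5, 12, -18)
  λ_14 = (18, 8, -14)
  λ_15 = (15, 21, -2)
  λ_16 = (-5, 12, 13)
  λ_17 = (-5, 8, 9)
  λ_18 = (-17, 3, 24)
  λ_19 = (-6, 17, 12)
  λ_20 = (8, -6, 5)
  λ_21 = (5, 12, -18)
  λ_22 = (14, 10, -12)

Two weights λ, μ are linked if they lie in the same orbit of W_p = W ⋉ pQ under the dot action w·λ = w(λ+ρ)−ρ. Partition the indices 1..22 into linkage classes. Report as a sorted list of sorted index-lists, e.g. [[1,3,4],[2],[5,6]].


Cartan matrix: type A_3 (|W|=24); un-permuting the 3 rows.

Each λ_j+ρ reduced to Ā_17; 3-tuples below use C's row order:

  λ_1 → (11, 0, 4);  λ_2 → (4, 5, 6);  λ_3 → (1, 1, 12);  λ_4 → (4, 5, 6);  λ_5 → (4, 5, 6);  λ_6 → (4, 3, 4);  λ_7 → (1, 1, 12);  λ_8 → (4, 2, 2);  λ_9 → (4, 4, 1);  λ_10 → (11, 0, 4);  λ_11 → (4, 3, 4);  λ_12 → (4, 2, 2);  λ_13 → (11, 0, 4);  λ_14 → (4, 2, 2);  λ_15 → (1, 1, 12);  λ_16 → (4, 3, 4);  λ_17 → (4, 5, 6);  λ_18 → (4, 4, 1);  λ_19 → (4, 4, 1);  λ_20 → (4, 5, 6);  λ_21 → (11, 0, 4);  λ_22 → (4, 2, 2)

Partition of {1..22} into 6 W_17-dot-orbits:

[[1, 10, 13, 21], [2, 4, 5, 17, 20], [3, 7, 15], [6, 11, 16], [8, 12, 14, 22], [9, 18, 19]]


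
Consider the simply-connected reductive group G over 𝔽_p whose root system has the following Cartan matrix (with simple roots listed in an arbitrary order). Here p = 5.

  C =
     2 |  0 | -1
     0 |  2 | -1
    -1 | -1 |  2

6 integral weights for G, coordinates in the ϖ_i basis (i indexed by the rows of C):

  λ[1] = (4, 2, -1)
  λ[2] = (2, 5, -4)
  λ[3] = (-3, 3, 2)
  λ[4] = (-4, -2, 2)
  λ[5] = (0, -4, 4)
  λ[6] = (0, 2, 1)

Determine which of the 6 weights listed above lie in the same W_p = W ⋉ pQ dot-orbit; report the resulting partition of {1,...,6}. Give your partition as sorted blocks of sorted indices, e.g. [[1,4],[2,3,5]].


Cartan matrix: type A_3 (|W|=24); un-permuting the 3 rows.

W_5-reps of the 6 weights in Ā_5 (same 3-coord order as C):

  1: (2, 0, 0)
  2: (1, 2, 2)
  3: (0, 2, 1)
  4: (2, 0, 1)
  5: (0, 2, 2)
  6: (0, 2, 2)

These 6 weights hit 5 W_5-dot-orbits; sizes (1, 1, 1, 1, 2):

[[1], [2], [3], [4], [5, 6]]


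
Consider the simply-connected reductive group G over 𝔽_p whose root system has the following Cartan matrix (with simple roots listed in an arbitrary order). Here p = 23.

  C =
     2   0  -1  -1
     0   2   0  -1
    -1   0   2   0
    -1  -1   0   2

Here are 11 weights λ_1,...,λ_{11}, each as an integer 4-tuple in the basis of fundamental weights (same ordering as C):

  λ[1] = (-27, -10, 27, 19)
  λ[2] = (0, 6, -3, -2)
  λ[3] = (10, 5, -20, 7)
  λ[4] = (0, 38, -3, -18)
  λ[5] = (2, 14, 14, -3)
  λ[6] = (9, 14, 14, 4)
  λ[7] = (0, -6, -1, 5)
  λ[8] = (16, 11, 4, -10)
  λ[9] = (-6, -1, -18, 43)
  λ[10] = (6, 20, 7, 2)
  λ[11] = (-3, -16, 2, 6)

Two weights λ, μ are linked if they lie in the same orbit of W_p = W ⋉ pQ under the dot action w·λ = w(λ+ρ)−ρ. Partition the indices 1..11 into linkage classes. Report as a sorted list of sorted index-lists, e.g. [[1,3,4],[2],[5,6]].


A_4 Cartan matrix, 4 simple roots permuted; ρ=(1,1,1,1).

Folding the 11 weights λ_j+ρ into Ā_23 (reps in the given 4-coord order):

    λ_1+ρ ↦ (8, 1, 3, 9)
    λ_2+ρ ↦ (1, 5, 0, 1)
    λ_3+ρ ↦ (8, 4, 9, 0)
    λ_4+ρ ↦ (1, 5, 0, 1)
    λ_5+ρ ↦ (1, 5, 7, 2)
    λ_6+ρ ↦ (1, 5, 7, 2)
    λ_7+ρ ↦ (1, 5, 0, 1)
    λ_8+ρ ↦ (8, 1, 3, 9)
    λ_9+ρ ↦ (1, 5, 0, 1)
    λ_10+ρ ↦ (1, 5, 7, 2)
    λ_11+ρ ↦ (1, 5, 7, 2)

4 distinct reps among the 11 weights ⇒ 4 W_23-linkage classes:

[[1, 8], [2, 4, 7, 9], [3], [5, 6, 10, 11]]


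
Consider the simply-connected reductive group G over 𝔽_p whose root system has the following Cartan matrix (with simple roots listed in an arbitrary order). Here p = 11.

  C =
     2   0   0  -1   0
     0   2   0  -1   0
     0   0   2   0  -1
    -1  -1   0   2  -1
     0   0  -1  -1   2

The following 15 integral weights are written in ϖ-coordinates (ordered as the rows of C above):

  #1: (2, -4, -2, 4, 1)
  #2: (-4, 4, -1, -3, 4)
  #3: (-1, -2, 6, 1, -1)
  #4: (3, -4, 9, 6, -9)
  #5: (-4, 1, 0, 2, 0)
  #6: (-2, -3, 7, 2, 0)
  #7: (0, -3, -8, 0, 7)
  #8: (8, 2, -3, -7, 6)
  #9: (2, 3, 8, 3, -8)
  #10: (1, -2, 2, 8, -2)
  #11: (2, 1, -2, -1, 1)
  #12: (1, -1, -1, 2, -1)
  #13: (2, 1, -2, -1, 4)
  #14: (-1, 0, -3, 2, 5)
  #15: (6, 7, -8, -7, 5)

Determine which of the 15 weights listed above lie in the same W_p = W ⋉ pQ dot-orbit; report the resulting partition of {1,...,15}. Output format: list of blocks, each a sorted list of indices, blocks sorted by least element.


Dynkin diagram of C (from the 8 off-diagonal −1 entries): D_5.

W_11-reps of the 15 weights in Ā_11 (same 5-coord order as C):

  λ_1+ρ ↦ (3, 3, 0, 1, 1) · λ_2+ρ ↦ (2, 0, 0, 3, 0) · λ_3+ρ ↦ (0, 1, 7, 1, 0) · λ_4+ρ ↦ (0, 1, 0, 1, 2) · λ_5+ρ ↦ (3, 2, 1, 0, 1) · λ_6+ρ ↦ (0, 1, 7, 1, 0) · λ_7+ρ ↦ (0, 1, 7, 1, 0) · λ_8+ρ ↦ (3, 3, 0, 1, 1) · λ_9+ρ ↦ (0, 1, 0, 1, 2) · λ_10+ρ ↦ (0, 1, 7, 1, 0) · λ_11+ρ ↦ (3, 2, 1, 0, 1) · λ_12+ρ ↦ (2, 0, 0, 3, 0) · λ_13+ρ ↦ (3, 2, 1, 0, 1) · λ_14+ρ ↦ (0, 1, 0, 1, 2) · λ_15+ρ ↦ (0, 1, 0, 1, 2)

5 distinct reps among the 15 weights ⇒ 5 W_11-linkage classes:

[[1, 8], [2, 12], [3, 6, 7, 10], [4, 9, 14, 15], [5, 11, 13]]


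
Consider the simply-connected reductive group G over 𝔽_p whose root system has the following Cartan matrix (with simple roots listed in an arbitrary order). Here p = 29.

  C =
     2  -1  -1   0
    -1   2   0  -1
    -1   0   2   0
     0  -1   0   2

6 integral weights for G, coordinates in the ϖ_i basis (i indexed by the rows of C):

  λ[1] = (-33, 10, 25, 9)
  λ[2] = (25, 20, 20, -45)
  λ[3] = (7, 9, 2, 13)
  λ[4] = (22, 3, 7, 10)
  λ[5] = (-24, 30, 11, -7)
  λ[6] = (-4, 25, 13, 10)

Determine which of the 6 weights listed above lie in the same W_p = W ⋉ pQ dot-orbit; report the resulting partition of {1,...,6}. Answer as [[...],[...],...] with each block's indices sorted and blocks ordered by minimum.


Cartan matrix: type A_4 (|W|=120); un-permuting the 4 rows.

Folding the 6 weights λ_j+ρ into Ā_29 (reps in the given 4-coord order):

  [1] (5, 10, 3, 8)
  [2] (5, 10, 3, 8)
  [3] (5, 10, 3, 8)
  [4] (12, 2, 9, 4)
  [5] (12, 2, 9, 4)
  [6] (5, 10, 3, 8)

Partition of {1..6} into 2 W_29-dot-orbits:

[[1, 2, 3, 6], [4, 5]]


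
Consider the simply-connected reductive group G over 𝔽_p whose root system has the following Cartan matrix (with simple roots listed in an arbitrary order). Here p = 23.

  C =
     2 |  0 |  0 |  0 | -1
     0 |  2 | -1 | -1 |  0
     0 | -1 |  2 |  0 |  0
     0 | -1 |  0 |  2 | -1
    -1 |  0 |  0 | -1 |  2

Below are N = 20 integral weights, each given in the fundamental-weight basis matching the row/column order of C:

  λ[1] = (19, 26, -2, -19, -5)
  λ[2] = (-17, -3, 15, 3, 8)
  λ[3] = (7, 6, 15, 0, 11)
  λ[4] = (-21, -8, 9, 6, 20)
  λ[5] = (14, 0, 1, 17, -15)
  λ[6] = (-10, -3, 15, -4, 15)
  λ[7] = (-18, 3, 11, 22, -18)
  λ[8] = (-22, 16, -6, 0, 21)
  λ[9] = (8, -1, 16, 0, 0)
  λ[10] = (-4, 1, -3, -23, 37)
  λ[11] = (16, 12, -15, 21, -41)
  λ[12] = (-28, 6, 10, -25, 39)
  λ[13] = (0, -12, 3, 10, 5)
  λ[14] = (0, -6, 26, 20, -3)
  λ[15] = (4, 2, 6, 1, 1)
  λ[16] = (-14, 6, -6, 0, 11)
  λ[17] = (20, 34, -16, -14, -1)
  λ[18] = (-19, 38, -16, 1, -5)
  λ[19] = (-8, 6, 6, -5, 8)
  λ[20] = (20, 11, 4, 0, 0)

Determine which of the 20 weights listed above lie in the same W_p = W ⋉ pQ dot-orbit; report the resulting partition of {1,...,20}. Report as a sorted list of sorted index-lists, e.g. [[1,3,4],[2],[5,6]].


Dynkin diagram of C (from the 8 off-diagonal −1 entries): A_5.

W_23-reps of the 20 weights in Ā_23 (same 5-coord order as C):

  1: (1, 1, 2, 4, 14) · 2: (5, 3, 7, 2, 2) · 3: (12, 2, 5, 0, 1) · 4: (12, 2, 5, 0, 1) · 5: (1, 1, 2, 4, 14) · 6: (5, 3, 7, 2, 2) · 7: (1, 4, 7, 0, 6) · 8: (4, 0, 12, 1, 1) · 9: (4, 0, 12, 1, 1) · 10: (12, 2, 5, 0, 1) · 11: (4, 0, 12, 1, 1) · 12: (1, 4, 7, 0, 6) · 13: (1, 4, 7, 0, 6) · 14: (1, 1, 2, 4, 14) · 15: (5, 3, 7, 2, 2) · 16: (12, 2, 5, 0, 1) · 17: (12, 2, 5, 0, 1) · 18: (1, 1, 2, 4, 14) · 19: (5, 3, 7, 2, 2) · 20: (4, 0, 12, 1, 1)

The 20 indices split into 5 linkage classes (same alcove rep ⇔ same W_23-dot-orbit):

[[1, 5, 14, 18], [2, 6, 15, 19], [3, 4, 10, 16, 17], [7, 12, 13], [8, 9, 11, 20]]


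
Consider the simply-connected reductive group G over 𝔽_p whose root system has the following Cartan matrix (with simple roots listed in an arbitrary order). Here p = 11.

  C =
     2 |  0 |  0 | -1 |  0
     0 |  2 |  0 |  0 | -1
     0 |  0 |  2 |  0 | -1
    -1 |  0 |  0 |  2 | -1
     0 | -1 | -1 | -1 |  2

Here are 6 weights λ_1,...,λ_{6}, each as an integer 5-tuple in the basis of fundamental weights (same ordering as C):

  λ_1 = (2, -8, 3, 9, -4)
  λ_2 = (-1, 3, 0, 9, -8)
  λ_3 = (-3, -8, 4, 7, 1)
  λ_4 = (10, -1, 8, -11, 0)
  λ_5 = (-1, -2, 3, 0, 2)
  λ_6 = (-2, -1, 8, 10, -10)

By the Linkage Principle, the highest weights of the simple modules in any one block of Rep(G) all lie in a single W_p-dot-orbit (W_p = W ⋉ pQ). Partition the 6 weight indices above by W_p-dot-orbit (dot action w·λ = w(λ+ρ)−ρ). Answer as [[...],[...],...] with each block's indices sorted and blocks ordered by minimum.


D_5 Cartan matrix, 5 simple roots permuted; ρ=(1,1,1,1,1).

Each λ_j+ρ reduced to Ā_11; 5-tuples below use C's row order:

  λ_1 → (0, 1, 4, 1, 2);  λ_2 → (0, 1, 4, 1, 2);  λ_3 → (2, 2, 0, 2, 1);  λ_4 → (1, 9, 0, 0, 0);  λ_5 → (0, 1, 4, 1, 2);  λ_6 → (1, 9, 0, 0, 0)

Grouping the 6 weights by Ā_11-representative: 3 linkage classes.

[[1, 2, 5], [3], [4, 6]]


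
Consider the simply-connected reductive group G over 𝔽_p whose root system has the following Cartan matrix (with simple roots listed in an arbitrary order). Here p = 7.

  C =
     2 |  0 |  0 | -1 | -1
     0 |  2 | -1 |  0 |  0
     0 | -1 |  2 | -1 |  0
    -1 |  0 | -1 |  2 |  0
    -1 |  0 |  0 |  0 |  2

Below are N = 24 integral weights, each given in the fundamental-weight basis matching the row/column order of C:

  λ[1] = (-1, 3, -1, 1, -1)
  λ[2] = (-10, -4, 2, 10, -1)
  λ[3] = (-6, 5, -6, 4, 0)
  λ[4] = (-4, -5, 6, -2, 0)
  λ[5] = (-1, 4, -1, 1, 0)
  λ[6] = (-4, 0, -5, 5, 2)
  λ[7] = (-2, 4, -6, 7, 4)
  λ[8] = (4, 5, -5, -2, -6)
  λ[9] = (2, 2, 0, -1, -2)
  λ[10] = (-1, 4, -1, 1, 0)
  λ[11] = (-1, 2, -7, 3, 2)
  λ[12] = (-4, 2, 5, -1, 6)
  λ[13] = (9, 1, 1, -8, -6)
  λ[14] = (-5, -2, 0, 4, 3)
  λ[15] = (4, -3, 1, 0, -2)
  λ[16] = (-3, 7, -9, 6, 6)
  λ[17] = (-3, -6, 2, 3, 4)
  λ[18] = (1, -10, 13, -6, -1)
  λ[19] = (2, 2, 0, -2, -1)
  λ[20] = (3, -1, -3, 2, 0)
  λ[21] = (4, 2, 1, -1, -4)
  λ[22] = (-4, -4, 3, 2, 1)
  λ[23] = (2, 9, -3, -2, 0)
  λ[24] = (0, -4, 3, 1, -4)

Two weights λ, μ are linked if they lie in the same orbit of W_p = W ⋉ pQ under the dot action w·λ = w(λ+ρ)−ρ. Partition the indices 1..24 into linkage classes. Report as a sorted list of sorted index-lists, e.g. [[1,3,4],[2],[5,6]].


Root system A_5: the 5×5 matrix C matches after relabeling.

λ_j+ρ reflected into Ā_7 (⟨·,θ^∨⟩≤7); 5-tuples as given:

  [1] (0, 4, 0, 2, 0) · [2] (2, 0, 2, 0, 0) · [3] (4, 1, 0, 1, 0) · [4] (2, 3, 1, 0, 1) · [5] (0, 4, 0, 2, 0) · [6] (2, 3, 0, 1, 0) · [7] (0, 4, 0, 2, 0) · [8] (4, 1, 0, 1, 0) · [9] (2, 3, 1, 0, 1) · [10] (0, 4, 0, 2, 0) · [11] (2, 3, 1, 0, 1) · [12] (2, 3, 0, 1, 0) · [13] (2, 0, 2, 0, 0) · [14] (4, 1, 0, 1, 0) · [15] (4, 1, 0, 1, 0) · [16] (0, 4, 0, 2, 0) · [17] (2, 0, 2, 0, 0) · [18] (2, 0, 2, 0, 0) · [19] (2, 3, 0, 1, 0) · [20] (4, 1, 0, 1, 0) · [21] (2, 0, 2, 0, 0) · [22] (2, 3, 1, 0, 1) · [23] (2, 3, 0, 1, 0) · [24] (2, 3, 1, 0, 1)

Linkage partition of the 24 weights (5 classes, p=7):

[[1, 5, 7, 10, 16], [2, 13, 17, 18, 21], [3, 8, 14, 15, 20], [4, 9, 11, 22, 24], [6, 12, 19, 23]]
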